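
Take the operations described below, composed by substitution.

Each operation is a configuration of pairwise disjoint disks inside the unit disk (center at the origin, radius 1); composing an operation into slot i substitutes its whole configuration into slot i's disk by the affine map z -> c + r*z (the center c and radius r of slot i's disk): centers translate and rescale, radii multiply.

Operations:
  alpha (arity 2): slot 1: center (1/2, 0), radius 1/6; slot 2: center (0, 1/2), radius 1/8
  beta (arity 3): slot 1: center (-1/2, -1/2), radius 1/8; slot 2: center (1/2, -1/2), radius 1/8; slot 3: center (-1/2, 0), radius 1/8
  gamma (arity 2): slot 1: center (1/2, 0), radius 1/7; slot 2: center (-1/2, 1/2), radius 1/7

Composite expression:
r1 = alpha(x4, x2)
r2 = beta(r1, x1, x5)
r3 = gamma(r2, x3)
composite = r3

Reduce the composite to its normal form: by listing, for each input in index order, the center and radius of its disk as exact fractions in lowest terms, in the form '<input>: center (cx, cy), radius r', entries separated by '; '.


x1: center (4/7, -1/14), radius 1/56; x2: center (3/7, -1/16), radius 1/448; x3: center (-1/2, 1/2), radius 1/7; x4: center (7/16, -1/14), radius 1/336; x5: center (3/7, 0), radius 1/56

Nesting under gamma composes maps z -> c + r*z down each x-path.
tracing x4 down its 3-map path: center (7/16, -1/14), radius 1/336
tracing x2 down its 3-map path: center (3/7, -1/16), radius 1/448
tracing x1 down its 2-map path: center (4/7, -1/14), radius 1/56
tracing x5 down its 2-map path: center (3/7, 0), radius 1/56
tracing x3 down its 1-map path: center (-1/2, 1/2), radius 1/7


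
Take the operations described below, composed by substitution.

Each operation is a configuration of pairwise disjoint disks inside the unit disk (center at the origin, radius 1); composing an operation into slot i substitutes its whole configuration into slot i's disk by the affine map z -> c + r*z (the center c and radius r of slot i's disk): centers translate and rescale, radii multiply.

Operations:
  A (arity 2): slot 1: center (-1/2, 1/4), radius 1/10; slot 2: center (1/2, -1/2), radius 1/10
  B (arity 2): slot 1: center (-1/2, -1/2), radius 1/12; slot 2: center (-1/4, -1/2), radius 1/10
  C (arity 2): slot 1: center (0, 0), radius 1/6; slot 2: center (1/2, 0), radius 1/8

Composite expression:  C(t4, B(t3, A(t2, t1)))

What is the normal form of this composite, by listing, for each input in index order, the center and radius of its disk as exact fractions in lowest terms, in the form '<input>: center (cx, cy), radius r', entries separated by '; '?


t1: center (19/40, -11/160), radius 1/800; t2: center (37/80, -19/320), radius 1/800; t3: center (7/16, -1/16), radius 1/96; t4: center (0, 0), radius 1/6

Each t-disk chains the slot maps above it in C; radii multiply.
tracing t4 down its 1-map path: center (0, 0), radius 1/6
tracing t3 down its 2-map path: center (7/16, -1/16), radius 1/96
tracing t2 down its 3-map path: center (37/80, -19/320), radius 1/800
tracing t1 down its 3-map path: center (19/40, -11/160), radius 1/800


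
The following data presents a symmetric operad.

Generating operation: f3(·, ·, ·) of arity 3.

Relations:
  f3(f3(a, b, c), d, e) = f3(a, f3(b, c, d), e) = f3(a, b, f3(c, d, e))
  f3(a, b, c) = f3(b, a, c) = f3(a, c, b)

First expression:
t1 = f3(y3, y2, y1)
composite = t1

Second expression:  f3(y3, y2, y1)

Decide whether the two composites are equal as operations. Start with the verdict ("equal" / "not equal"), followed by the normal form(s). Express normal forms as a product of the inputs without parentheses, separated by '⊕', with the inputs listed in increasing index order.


The first expression reduces to y1 ⊕ y2 ⊕ y3
The second expression reduces to y1 ⊕ y2 ⊕ y3
One common form — equal.

equal — both sides give y1 ⊕ y2 ⊕ y3


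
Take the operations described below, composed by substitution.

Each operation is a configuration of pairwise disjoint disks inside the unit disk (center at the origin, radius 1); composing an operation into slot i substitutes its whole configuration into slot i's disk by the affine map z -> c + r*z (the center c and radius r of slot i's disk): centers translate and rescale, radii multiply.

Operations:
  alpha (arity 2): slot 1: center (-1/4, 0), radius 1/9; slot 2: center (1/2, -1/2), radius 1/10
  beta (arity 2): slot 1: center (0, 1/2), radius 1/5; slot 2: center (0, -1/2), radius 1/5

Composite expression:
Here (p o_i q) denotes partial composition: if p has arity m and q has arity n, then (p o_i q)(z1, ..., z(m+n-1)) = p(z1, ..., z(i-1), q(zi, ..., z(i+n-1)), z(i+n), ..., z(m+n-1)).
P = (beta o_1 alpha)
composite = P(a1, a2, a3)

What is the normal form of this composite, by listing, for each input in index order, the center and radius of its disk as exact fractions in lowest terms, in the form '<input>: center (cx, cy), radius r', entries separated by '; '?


a1: center (-1/20, 1/2), radius 1/45; a2: center (1/10, 2/5), radius 1/50; a3: center (0, -1/2), radius 1/5

Nesting under beta composes maps z -> c + r*z down each a-path.
a1 passes through 2 substitutions, ending at center (-1/20, 1/2), radius 1/45
a2 passes through 2 substitutions, ending at center (1/10, 2/5), radius 1/50
a3 passes through 1 substitution, ending at center (0, -1/2), radius 1/5


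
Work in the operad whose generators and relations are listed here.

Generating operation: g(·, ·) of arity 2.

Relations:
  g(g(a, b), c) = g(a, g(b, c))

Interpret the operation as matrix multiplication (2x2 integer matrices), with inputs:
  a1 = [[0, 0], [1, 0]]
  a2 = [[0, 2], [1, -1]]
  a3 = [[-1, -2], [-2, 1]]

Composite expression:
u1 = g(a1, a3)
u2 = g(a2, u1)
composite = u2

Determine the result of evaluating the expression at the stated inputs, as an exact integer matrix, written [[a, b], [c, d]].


[[-2, -4], [1, 2]]

g(a1, a3) = [[0, 0], [-1, -2]]
g(a2, g(a1, a3)) = [[-2, -4], [1, 2]]


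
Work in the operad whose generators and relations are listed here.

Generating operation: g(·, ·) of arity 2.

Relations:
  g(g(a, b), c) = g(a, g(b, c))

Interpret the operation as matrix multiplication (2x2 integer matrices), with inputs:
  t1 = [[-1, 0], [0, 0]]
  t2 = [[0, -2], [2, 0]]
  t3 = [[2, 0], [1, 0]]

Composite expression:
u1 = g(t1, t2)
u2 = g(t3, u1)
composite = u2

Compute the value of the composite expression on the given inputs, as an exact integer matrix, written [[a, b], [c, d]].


[[0, 4], [0, 2]]

g(t1, t2) = [[0, 2], [0, 0]]
g(t3, g(t1, t2)) = [[0, 4], [0, 2]]


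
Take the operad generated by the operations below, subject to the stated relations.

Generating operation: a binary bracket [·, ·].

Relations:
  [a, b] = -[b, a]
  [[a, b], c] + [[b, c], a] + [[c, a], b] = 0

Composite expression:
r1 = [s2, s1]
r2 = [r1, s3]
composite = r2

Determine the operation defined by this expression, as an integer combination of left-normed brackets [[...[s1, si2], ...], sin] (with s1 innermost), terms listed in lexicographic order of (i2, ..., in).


-[[s1, s2], s3]


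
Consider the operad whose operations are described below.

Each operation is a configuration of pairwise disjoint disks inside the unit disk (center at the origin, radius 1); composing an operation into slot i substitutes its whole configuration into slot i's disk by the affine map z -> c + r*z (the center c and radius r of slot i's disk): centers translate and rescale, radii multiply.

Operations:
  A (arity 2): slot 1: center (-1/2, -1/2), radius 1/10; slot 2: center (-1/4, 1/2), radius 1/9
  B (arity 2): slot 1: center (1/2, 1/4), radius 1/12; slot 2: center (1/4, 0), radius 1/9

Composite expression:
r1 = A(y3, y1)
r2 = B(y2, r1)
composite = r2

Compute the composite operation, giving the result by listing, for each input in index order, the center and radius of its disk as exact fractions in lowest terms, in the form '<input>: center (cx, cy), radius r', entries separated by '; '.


Each y-disk chains the slot maps above it in B; radii multiply.
for y2, the 1-step affine chain lands on center (1/2, 1/4), radius 1/12
for y3, the 2-step affine chain lands on center (7/36, -1/18), radius 1/90
for y1, the 2-step affine chain lands on center (2/9, 1/18), radius 1/81

y1: center (2/9, 1/18), radius 1/81; y2: center (1/2, 1/4), radius 1/12; y3: center (7/36, -1/18), radius 1/90


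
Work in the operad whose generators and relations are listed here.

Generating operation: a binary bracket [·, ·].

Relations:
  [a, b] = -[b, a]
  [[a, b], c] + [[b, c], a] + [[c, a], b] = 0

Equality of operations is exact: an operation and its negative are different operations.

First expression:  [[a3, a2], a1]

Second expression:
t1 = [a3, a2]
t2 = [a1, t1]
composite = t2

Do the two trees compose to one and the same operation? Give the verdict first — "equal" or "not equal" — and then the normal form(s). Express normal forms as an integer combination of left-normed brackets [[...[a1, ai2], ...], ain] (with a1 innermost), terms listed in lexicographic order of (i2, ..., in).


In normal form, the first expression is [[a1, a2], a3] - [[a1, a3], a2]
In normal form, the second expression is -[[a1, a2], a3] + [[a1, a3], a2]
Different reductions; not equal.

not equal; first: [[a1, a2], a3] - [[a1, a3], a2]; second: -[[a1, a2], a3] + [[a1, a3], a2]


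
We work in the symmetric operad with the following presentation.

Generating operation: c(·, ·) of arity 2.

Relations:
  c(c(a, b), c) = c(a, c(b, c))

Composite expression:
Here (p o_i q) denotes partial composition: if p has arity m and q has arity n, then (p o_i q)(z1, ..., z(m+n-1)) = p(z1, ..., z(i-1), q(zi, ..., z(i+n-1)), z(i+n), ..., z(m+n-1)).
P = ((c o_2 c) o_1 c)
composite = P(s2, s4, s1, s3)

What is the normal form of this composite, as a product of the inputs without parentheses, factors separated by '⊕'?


s2 ⊕ s4 ⊕ s1 ⊕ s3


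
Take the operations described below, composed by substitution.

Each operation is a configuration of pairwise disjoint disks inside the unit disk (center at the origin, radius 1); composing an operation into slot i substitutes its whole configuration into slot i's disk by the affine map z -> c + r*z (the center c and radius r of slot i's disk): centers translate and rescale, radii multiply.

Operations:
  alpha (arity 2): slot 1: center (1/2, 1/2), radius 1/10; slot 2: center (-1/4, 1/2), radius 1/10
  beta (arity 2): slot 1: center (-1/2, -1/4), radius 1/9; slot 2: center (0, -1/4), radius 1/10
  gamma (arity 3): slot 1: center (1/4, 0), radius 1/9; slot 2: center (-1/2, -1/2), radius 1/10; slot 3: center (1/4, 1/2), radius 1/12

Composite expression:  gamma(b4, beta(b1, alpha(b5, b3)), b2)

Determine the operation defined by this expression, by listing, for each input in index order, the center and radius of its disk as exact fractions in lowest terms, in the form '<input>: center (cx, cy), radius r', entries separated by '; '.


b1: center (-11/20, -21/40), radius 1/90; b2: center (1/4, 1/2), radius 1/12; b3: center (-201/400, -13/25), radius 1/1000; b4: center (1/4, 0), radius 1/9; b5: center (-99/200, -13/25), radius 1/1000


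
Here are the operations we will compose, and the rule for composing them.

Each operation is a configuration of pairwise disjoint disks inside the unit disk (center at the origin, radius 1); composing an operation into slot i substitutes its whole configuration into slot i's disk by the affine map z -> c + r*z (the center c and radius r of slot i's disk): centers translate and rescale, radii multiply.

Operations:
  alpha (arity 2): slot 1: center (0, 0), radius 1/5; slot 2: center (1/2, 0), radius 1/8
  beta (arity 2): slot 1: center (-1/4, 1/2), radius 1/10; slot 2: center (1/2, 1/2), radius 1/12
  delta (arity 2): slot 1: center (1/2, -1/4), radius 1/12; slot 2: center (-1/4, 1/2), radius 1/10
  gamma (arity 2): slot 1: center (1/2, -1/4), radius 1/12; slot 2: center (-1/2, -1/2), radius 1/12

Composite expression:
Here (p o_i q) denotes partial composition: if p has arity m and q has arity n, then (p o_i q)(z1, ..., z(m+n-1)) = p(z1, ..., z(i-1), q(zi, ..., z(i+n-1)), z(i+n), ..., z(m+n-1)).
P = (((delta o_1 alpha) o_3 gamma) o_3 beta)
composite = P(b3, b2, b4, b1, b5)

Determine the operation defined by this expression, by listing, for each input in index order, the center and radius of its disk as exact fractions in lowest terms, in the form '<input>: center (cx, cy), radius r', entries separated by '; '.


Affine substitution under delta: radii multiply and b-centers shift.
b3: after 2 affine steps, its disk has center (1/2, -1/4), radius 1/60
b2: after 2 affine steps, its disk has center (13/24, -1/4), radius 1/96
b4: after 3 affine steps, its disk has center (-97/480, 23/48), radius 1/1200
b1: after 3 affine steps, its disk has center (-47/240, 23/48), radius 1/1440
b5: after 2 affine steps, its disk has center (-3/10, 9/20), radius 1/120

b1: center (-47/240, 23/48), radius 1/1440; b2: center (13/24, -1/4), radius 1/96; b3: center (1/2, -1/4), radius 1/60; b4: center (-97/480, 23/48), radius 1/1200; b5: center (-3/10, 9/20), radius 1/120


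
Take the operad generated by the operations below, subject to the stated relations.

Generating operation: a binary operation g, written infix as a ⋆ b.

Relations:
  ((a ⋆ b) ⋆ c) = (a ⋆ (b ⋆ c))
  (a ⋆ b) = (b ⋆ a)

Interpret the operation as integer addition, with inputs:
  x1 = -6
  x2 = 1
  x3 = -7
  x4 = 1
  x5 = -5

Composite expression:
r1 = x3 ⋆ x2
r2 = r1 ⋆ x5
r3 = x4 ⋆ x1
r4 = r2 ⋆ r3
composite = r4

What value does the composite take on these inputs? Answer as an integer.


-16

(x3 ⋆ x2) = -6
((x3 ⋆ x2) ⋆ x5) = -11
(x4 ⋆ x1) = -5
(((x3 ⋆ x2) ⋆ x5) ⋆ (x4 ⋆ x1)) = -16


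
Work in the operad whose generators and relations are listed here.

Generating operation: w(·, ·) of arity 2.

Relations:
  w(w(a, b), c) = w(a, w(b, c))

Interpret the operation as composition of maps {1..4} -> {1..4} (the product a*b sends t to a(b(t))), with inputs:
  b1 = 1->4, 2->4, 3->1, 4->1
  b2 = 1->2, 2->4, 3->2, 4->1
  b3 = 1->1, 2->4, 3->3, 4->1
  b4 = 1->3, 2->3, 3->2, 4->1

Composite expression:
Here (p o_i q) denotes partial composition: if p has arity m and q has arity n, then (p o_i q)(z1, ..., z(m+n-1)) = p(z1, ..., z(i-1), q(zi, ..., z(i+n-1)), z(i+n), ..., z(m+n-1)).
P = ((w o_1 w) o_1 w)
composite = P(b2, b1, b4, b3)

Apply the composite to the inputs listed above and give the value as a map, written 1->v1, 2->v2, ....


1->2, 2->1, 3->1, 4->2

w(b2, b1) = 1->1, 2->1, 3->2, 4->2
w(w(b2, b1), b4) = 1->2, 2->2, 3->1, 4->1
w(w(w(b2, b1), b4), b3) = 1->2, 2->1, 3->1, 4->2


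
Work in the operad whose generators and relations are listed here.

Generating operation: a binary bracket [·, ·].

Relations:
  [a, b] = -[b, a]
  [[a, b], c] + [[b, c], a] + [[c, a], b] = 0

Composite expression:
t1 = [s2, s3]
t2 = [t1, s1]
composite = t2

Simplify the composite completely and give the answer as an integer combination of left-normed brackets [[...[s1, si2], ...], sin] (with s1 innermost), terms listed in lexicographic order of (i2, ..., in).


-[[s1, s2], s3] + [[s1, s3], s2]

Left-normed coefficients sit on the s1-initial expansion words.
Composite bracket: [[s2, s3], s1]
Expanding via [a, b] = ab - ba: 4 signed words (2^2 = 4).
Coefficients come from the s1-initial words:
  s1s2s3 (sign -1) contributes -[[s1, s2], s3]
  s1s3s2 (sign +1) contributes +[[s1, s3], s2]


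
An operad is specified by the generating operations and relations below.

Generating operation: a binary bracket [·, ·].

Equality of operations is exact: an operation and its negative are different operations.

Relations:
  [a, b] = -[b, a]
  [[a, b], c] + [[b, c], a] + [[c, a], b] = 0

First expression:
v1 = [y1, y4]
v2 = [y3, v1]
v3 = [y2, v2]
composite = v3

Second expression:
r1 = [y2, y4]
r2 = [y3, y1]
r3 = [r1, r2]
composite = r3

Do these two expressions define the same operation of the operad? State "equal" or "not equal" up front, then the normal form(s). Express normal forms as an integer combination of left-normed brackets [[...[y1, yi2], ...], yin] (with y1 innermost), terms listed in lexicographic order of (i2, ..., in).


The first expression, normalized: [[[y1, y4], y3], y2]
The second expression, normalized: [[[y1, y3], y2], y4] - [[[y1, y3], y4], y2]
The forms do not match — not equal.

not equal — first [[[y1, y4], y3], y2], second [[[y1, y3], y2], y4] - [[[y1, y3], y4], y2]


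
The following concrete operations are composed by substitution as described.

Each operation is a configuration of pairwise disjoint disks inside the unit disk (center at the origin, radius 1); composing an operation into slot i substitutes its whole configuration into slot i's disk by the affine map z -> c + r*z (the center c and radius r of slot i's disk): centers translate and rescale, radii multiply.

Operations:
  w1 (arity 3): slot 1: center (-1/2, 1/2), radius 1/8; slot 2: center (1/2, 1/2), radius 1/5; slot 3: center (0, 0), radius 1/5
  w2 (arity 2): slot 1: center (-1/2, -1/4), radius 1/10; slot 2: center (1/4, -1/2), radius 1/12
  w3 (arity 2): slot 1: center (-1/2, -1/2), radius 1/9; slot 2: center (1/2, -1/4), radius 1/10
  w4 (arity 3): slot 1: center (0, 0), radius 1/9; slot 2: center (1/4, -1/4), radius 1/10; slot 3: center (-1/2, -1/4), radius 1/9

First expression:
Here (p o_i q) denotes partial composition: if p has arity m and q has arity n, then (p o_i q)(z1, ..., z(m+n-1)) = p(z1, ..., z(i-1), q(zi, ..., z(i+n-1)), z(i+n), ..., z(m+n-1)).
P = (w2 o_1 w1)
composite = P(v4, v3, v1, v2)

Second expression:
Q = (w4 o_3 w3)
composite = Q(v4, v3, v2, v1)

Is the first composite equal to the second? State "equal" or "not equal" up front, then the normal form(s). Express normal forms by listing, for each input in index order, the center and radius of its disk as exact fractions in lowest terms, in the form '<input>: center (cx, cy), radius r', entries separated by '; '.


not equal; the first gives v1: center (-1/2, -1/4), radius 1/50; v2: center (1/4, -1/2), radius 1/12; v3: center (-9/20, -1/5), radius 1/50; v4: center (-11/20, -1/5), radius 1/80 and the second v1: center (-4/9, -5/18), radius 1/90; v2: center (-5/9, -11/36), radius 1/81; v3: center (1/4, -1/4), radius 1/10; v4: center (0, 0), radius 1/9

The first composite normalizes to v1: center (-1/2, -1/4), radius 1/50; v2: center (1/4, -1/2), radius 1/12; v3: center (-9/20, -1/5), radius 1/50; v4: center (-11/20, -1/5), radius 1/80
The second composite normalizes to v1: center (-4/9, -5/18), radius 1/90; v2: center (-5/9, -11/36), radius 1/81; v3: center (1/4, -1/4), radius 1/10; v4: center (0, 0), radius 1/9
No match — not equal.


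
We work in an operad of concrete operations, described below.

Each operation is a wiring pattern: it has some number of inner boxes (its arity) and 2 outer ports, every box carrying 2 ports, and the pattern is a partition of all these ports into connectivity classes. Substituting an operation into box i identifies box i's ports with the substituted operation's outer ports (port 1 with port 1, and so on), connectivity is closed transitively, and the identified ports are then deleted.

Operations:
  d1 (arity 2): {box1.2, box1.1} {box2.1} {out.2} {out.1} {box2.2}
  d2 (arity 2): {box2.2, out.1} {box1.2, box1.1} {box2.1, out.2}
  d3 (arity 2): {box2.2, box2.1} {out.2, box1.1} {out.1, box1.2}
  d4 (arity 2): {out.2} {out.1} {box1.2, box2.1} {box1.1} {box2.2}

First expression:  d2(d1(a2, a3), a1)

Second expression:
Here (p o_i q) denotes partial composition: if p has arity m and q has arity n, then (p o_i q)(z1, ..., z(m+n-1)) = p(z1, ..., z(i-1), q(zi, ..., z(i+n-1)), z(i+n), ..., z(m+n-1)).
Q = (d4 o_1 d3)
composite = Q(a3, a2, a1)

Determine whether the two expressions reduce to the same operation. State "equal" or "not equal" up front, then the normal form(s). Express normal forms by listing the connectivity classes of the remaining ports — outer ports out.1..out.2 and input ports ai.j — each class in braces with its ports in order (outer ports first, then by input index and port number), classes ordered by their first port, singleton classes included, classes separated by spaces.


The first composite normalizes to {out.1, a1.2} {out.2, a1.1} {a2.1, a2.2} {a3.1} {a3.2}
The second composite normalizes to {out.1} {out.2} {a1.1, a3.1} {a1.2} {a2.1, a2.2} {a3.2}
The normal forms differ: not equal.

not equal: they reduce to {out.1, a1.2} {out.2, a1.1} {a2.1, a2.2} {a3.1} {a3.2} and {out.1} {out.2} {a1.1, a3.1} {a1.2} {a2.1, a2.2} {a3.2}


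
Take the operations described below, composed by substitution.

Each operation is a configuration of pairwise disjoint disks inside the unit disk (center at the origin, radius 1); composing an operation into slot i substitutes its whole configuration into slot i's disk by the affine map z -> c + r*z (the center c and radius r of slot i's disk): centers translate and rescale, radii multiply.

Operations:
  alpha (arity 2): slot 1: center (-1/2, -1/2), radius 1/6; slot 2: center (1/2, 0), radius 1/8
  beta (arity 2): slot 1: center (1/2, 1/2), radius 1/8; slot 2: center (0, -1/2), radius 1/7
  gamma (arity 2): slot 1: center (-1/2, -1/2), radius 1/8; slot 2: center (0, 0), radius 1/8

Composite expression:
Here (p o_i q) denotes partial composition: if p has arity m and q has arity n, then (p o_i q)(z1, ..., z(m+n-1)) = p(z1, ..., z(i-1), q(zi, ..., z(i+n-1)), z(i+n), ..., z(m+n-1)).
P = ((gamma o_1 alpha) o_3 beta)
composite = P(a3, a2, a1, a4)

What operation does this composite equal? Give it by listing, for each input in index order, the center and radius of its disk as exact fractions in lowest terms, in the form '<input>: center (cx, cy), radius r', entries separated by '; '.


Below gamma, radii multiply path by path; the a-disk centers shift.
input a3: composing its 2 substitution steps yields center (-9/16, -9/16), radius 1/48
input a2: composing its 2 substitution steps yields center (-7/16, -1/2), radius 1/64
input a1: composing its 2 substitution steps yields center (1/16, 1/16), radius 1/64
input a4: composing its 2 substitution steps yields center (0, -1/16), radius 1/56

a1: center (1/16, 1/16), radius 1/64; a2: center (-7/16, -1/2), radius 1/64; a3: center (-9/16, -9/16), radius 1/48; a4: center (0, -1/16), radius 1/56


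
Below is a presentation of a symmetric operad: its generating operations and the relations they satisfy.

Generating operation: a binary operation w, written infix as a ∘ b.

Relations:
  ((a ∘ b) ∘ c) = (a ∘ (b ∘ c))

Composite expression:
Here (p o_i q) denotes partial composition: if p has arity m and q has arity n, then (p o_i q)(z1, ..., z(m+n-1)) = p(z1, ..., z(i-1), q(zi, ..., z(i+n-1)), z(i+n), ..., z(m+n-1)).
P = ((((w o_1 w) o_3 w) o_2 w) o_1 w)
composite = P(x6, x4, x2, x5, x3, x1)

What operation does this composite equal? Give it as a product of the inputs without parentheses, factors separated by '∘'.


Associativity of w dissolves the nesting; only the x-input order survives.
(x6 ∘ x4) flattens to x6 ∘ x4
(x2 ∘ x5) flattens to x2 ∘ x5
((x6 ∘ x4) ∘ (x2 ∘ x5)) flattens to x6 ∘ x4 ∘ x2 ∘ x5
(x3 ∘ x1) flattens to x3 ∘ x1
(((x6 ∘ x4) ∘ (x2 ∘ x5)) ∘ (x3 ∘ x1)) flattens to x6 ∘ x4 ∘ x2 ∘ x5 ∘ x3 ∘ x1

x6 ∘ x4 ∘ x2 ∘ x5 ∘ x3 ∘ x1


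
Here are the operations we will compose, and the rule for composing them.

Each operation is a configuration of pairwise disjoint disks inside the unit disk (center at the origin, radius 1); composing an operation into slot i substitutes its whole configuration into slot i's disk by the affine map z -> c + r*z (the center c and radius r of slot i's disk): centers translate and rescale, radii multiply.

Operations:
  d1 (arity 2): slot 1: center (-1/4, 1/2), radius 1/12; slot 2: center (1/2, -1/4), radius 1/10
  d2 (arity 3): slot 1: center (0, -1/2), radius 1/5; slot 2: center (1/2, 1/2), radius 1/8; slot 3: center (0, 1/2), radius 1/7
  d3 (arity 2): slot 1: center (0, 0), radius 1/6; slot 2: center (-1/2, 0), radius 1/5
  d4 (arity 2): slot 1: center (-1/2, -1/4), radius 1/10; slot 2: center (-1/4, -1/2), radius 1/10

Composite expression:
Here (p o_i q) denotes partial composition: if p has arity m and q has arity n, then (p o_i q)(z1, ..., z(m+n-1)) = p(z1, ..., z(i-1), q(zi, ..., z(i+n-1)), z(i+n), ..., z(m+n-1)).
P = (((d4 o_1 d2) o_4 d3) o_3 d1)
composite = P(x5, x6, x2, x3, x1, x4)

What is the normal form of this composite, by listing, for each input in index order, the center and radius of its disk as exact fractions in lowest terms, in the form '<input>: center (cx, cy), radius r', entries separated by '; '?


Below d4, radii multiply path by path; the x-disk centers shift.
input x5: applying the 2 nested substitutions gives center (-1/2, -3/10), radius 1/50
input x6: applying the 2 nested substitutions gives center (-9/20, -1/5), radius 1/80
input x2: applying the 3 nested substitutions gives center (-141/280, -27/140), radius 1/840
input x3: applying the 3 nested substitutions gives center (-69/140, -57/280), radius 1/700
input x1: applying the 2 nested substitutions gives center (-1/4, -1/2), radius 1/60
input x4: applying the 2 nested substitutions gives center (-3/10, -1/2), radius 1/50

x1: center (-1/4, -1/2), radius 1/60; x2: center (-141/280, -27/140), radius 1/840; x3: center (-69/140, -57/280), radius 1/700; x4: center (-3/10, -1/2), radius 1/50; x5: center (-1/2, -3/10), radius 1/50; x6: center (-9/20, -1/5), radius 1/80


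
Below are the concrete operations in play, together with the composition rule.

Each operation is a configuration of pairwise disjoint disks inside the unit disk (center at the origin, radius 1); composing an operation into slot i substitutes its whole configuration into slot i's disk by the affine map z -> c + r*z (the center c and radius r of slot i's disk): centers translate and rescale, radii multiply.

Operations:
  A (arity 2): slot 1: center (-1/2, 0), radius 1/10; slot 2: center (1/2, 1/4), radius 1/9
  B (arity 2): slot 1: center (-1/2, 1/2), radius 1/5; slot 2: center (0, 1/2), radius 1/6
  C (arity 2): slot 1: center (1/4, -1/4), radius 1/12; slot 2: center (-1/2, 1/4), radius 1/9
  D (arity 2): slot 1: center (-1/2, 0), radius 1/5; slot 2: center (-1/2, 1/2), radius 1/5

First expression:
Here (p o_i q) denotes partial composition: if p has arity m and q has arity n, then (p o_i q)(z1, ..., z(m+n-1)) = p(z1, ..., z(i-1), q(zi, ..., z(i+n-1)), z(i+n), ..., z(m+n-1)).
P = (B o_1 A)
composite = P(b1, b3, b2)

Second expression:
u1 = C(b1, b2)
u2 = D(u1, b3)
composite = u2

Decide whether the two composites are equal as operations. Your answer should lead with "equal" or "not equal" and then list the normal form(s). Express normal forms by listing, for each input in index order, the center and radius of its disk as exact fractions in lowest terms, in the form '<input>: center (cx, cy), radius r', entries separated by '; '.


The first expression reduces to b1: center (-3/5, 1/2), radius 1/50; b2: center (0, 1/2), radius 1/6; b3: center (-2/5, 11/20), radius 1/45
The second expression reduces to b1: center (-9/20, -1/20), radius 1/60; b2: center (-3/5, 1/20), radius 1/45; b3: center (-1/2, 1/2), radius 1/5
They disagree, so not equal.

not equal: they reduce to b1: center (-3/5, 1/2), radius 1/50; b2: center (0, 1/2), radius 1/6; b3: center (-2/5, 11/20), radius 1/45 and b1: center (-9/20, -1/20), radius 1/60; b2: center (-3/5, 1/20), radius 1/45; b3: center (-1/2, 1/2), radius 1/5


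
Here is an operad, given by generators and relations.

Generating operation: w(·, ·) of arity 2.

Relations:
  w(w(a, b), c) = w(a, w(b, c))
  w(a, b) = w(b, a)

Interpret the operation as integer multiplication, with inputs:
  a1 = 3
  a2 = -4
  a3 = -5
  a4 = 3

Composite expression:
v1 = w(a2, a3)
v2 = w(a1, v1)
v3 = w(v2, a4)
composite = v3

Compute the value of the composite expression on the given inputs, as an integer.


180


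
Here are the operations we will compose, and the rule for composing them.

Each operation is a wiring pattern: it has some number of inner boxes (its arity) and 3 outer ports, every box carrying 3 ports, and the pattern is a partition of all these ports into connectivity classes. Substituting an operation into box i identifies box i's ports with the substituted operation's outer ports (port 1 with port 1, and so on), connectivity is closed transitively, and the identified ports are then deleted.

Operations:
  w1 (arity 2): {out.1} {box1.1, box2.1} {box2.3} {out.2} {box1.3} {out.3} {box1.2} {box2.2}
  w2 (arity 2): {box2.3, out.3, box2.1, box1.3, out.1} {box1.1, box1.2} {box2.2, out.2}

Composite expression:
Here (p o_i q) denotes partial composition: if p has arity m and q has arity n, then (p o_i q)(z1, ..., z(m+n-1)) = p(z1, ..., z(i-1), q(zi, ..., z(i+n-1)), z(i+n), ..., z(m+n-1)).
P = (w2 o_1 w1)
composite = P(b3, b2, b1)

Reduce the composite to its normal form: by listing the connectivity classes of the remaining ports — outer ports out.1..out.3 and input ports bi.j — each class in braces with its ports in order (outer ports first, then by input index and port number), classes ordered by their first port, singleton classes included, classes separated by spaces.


Two ports join when wires chain via w2-identified ports.
the subtree at w1 composes to {out.1} {out.2} {out.3} {b2.1, b3.1} {b2.2} {b2.3} {b3.2} {b3.3} on (b3, b2); out.j = own outer ports
the subtree at w2 composes to {out.1, out.3, b1.1, b1.3} {out.2, b1.2} {b2.1, b3.1} {b2.2} {b2.3} {b3.2} {b3.3} on (b3, b2, b1); out.j = own outer ports

{out.1, out.3, b1.1, b1.3} {out.2, b1.2} {b2.1, b3.1} {b2.2} {b2.3} {b3.2} {b3.3}


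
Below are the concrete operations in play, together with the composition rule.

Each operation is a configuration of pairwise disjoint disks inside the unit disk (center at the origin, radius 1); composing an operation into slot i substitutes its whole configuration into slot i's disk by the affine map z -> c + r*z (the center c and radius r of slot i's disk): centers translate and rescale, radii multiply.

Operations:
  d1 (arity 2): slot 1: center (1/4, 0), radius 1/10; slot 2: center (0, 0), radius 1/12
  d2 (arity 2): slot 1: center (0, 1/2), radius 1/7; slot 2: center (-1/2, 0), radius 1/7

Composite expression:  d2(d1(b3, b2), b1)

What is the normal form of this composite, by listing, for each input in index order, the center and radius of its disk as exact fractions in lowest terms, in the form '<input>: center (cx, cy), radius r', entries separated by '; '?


b1: center (-1/2, 0), radius 1/7; b2: center (0, 1/2), radius 1/84; b3: center (1/28, 1/2), radius 1/70

Each b-disk chains the slot maps above it in d2; radii multiply.
b3 passes through 2 substitutions, ending at center (1/28, 1/2), radius 1/70
b2 passes through 2 substitutions, ending at center (0, 1/2), radius 1/84
b1 passes through 1 substitution, ending at center (-1/2, 0), radius 1/7


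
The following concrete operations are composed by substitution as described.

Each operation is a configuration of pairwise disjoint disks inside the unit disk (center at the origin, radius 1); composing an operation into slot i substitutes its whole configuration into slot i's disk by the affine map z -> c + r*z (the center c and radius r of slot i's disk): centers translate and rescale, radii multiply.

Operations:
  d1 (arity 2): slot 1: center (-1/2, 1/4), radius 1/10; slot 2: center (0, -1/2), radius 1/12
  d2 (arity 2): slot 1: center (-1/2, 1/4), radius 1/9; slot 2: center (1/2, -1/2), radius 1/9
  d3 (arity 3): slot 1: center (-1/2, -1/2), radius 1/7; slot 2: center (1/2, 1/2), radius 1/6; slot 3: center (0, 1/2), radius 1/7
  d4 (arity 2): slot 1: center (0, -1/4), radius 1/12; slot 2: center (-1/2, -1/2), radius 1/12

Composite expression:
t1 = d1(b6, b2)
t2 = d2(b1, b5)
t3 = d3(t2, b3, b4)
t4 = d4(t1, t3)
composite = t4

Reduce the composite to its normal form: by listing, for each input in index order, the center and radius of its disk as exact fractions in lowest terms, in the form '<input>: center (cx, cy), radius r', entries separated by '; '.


b1: center (-23/42, -181/336), radius 1/756; b2: center (0, -7/24), radius 1/144; b3: center (-11/24, -11/24), radius 1/72; b4: center (-1/2, -11/24), radius 1/84; b5: center (-15/28, -23/42), radius 1/756; b6: center (-1/24, -11/48), radius 1/120


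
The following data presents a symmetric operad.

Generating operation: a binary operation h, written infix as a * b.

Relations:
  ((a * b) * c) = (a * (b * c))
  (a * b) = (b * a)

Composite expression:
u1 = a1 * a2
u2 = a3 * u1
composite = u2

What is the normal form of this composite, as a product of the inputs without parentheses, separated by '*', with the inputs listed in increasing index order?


a1 * a2 * a3

Reordering under h is free, so list the a-inputs canonically.
(a1 * a2) flattens to a1 * a2
(a3 * (a1 * a2)) flattens to a3 * a1 * a2
rearranged into index order: a1 * a2 * a3


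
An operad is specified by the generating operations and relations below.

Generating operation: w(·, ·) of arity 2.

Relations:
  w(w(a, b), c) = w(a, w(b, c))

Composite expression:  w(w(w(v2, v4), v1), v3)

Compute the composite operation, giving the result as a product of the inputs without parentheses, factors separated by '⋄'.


v2 ⋄ v4 ⋄ v1 ⋄ v3

Associativity of w dissolves the nesting; only the v-input order survives.
w(v2, v4) collapses to v2 ⋄ v4
w(w(v2, v4), v1) collapses to v2 ⋄ v4 ⋄ v1
w(w(w(v2, v4), v1), v3) collapses to v2 ⋄ v4 ⋄ v1 ⋄ v3


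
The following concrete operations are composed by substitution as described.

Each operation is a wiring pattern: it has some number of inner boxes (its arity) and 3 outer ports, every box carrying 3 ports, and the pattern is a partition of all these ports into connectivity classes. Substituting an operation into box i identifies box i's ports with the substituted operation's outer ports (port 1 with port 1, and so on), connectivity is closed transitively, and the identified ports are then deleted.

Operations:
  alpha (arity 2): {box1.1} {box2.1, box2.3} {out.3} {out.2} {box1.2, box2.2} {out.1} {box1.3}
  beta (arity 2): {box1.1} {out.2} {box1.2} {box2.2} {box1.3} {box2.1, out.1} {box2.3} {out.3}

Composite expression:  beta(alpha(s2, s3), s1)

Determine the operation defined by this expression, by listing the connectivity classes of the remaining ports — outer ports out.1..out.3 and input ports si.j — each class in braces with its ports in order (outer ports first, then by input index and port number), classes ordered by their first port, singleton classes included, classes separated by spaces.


{out.1, s1.1} {out.2} {out.3} {s1.2} {s1.3} {s2.1} {s2.2, s3.2} {s2.3} {s3.1, s3.3}

Treat the ports identified at beta as solder joints: merge, then drop.
alpha over (s2, s3) gives {out.1} {out.2} {out.3} {s2.1} {s2.2, s3.2} {s2.3} {s3.1, s3.3}, out.j being that stage's outer ports
beta over (s2, s3, s1) gives {out.1, s1.1} {out.2} {out.3} {s1.2} {s1.3} {s2.1} {s2.2, s3.2} {s2.3} {s3.1, s3.3}, out.j being that stage's outer ports


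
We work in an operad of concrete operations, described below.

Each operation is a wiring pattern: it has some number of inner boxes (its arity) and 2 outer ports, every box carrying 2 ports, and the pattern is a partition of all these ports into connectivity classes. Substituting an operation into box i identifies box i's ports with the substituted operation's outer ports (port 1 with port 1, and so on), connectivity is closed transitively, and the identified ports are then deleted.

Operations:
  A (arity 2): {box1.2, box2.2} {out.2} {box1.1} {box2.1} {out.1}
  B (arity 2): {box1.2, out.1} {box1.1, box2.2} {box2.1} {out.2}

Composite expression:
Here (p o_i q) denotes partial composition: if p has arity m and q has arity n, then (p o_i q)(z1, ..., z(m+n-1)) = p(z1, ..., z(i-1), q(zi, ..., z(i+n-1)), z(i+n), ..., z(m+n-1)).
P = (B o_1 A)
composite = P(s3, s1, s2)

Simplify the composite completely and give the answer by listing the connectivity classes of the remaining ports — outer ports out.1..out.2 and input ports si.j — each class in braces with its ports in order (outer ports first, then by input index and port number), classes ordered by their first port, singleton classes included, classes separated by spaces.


After gluing at B, chains via deleted ports link the s-ports.
composing A on (s3, s1), with out.j its own outer ports: {out.1} {out.2} {s1.1} {s1.2, s3.2} {s3.1}
composing B on (s3, s1, s2), with out.j its own outer ports: {out.1} {out.2} {s1.1} {s1.2, s3.2} {s2.1} {s2.2} {s3.1}

{out.1} {out.2} {s1.1} {s1.2, s3.2} {s2.1} {s2.2} {s3.1}


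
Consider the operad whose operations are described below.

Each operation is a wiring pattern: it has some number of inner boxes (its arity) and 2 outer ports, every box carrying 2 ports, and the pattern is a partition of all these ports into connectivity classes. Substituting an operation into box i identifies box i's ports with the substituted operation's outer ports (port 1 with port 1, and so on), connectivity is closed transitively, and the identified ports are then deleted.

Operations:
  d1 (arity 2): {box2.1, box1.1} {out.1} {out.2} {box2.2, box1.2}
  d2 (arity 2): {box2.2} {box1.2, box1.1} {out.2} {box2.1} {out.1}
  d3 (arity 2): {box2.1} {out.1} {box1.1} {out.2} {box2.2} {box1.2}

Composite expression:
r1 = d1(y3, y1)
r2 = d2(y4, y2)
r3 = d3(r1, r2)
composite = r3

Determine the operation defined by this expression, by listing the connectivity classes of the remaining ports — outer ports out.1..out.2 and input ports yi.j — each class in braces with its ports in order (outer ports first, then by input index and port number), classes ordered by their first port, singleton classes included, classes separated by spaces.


{out.1} {out.2} {y1.1, y3.1} {y1.2, y3.2} {y2.1} {y2.2} {y4.1, y4.2}

Treat the ports identified at d3 as solder joints: merge, then drop.
d1 over (y3, y1) gives {out.1} {out.2} {y1.1, y3.1} {y1.2, y3.2}, out.j being that stage's outer ports
d2 over (y4, y2) gives {out.1} {out.2} {y2.1} {y2.2} {y4.1, y4.2}, out.j being that stage's outer ports
d3 over (y3, y1, y4, y2) gives {out.1} {out.2} {y1.1, y3.1} {y1.2, y3.2} {y2.1} {y2.2} {y4.1, y4.2}, out.j being that stage's outer ports


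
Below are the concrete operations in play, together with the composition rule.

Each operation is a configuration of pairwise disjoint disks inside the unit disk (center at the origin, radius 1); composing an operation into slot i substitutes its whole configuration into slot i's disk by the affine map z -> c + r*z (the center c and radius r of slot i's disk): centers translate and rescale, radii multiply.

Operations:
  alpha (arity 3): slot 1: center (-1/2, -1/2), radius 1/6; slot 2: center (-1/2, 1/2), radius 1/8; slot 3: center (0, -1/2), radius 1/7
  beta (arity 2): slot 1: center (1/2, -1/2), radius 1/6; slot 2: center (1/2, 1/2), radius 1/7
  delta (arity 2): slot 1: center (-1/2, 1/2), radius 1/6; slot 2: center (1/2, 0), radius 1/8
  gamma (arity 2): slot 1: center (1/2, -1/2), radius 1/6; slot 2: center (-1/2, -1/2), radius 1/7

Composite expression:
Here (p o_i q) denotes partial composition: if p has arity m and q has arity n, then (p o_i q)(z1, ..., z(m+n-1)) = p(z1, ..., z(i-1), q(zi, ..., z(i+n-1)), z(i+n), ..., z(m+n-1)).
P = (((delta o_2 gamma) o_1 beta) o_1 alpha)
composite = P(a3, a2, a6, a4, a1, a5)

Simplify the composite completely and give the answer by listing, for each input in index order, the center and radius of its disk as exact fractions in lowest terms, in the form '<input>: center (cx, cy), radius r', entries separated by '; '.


Each a-disk chains the slot maps above it in delta; radii multiply.
input a3: composing its 3 substitution steps yields center (-31/72, 29/72), radius 1/216
input a2: composing its 3 substitution steps yields center (-31/72, 31/72), radius 1/288
input a6: composing its 3 substitution steps yields center (-5/12, 29/72), radius 1/252
input a4: composing its 2 substitution steps yields center (-5/12, 7/12), radius 1/42
input a1: composing its 2 substitution steps yields center (9/16, -1/16), radius 1/48
input a5: composing its 2 substitution steps yields center (7/16, -1/16), radius 1/56

a1: center (9/16, -1/16), radius 1/48; a2: center (-31/72, 31/72), radius 1/288; a3: center (-31/72, 29/72), radius 1/216; a4: center (-5/12, 7/12), radius 1/42; a5: center (7/16, -1/16), radius 1/56; a6: center (-5/12, 29/72), radius 1/252
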